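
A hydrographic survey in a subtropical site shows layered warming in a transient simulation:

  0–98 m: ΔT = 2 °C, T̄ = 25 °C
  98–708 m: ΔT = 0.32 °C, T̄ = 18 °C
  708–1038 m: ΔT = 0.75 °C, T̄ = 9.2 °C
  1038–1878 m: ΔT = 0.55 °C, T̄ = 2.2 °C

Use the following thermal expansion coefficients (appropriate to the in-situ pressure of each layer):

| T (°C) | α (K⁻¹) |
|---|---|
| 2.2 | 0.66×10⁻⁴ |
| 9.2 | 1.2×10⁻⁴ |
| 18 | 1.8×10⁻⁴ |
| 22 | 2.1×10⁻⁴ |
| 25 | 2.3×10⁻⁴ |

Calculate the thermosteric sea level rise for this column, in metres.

Δh = 0.140 m

Layer 1 at 25 °C → α = 2.3×10⁻⁴ K⁻¹
Layer 2 at 18 °C → α = 1.8×10⁻⁴ K⁻¹
Layer 3 at 9.2 °C → α = 1.2×10⁻⁴ K⁻¹
Layer 4 at 2.2 °C → α = 0.66×10⁻⁴ K⁻¹
0–98 m: 2 × 98 × 2.3×10⁻⁴ = 0.04508 m
Layer 2: 0.32 × 1.8×10⁻⁴ × 610 = 0.035136 m
Layer 3: 330 × 0.75 × 1.2×10⁻⁴ = 0.02970 m
Layer 4: 840 × 0.55 × 0.66×10⁻⁴ = 0.030492 m
Δh = 0.04508 + 0.035136 + 0.02970 + 0.030492 = 0.140408 m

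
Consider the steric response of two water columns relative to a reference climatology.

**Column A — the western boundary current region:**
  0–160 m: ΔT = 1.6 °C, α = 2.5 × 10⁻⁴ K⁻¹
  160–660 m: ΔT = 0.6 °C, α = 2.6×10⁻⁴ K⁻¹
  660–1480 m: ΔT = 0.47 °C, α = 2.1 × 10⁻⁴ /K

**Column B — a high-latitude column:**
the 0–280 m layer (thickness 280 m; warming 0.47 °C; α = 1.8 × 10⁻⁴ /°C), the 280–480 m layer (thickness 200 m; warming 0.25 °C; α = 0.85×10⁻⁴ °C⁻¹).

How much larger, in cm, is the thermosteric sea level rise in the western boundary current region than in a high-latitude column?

A 0–160 m: 2.5×10⁻⁴ × 1.6 × 160 = 0.06400 m
A Layer 2: 0.6 × 500 × 2.6×10⁻⁴ = 0.07800 m
A 660–1480 m: 820 × 0.47 × 2.1×10⁻⁴ = 0.080934 m
A total: 0.222934 m
B Layer 1: 280 × 0.47 × 1.8×10⁻⁴ = 0.023688 m
B 280–480 m: 0.85×10⁻⁴ × 200 × 0.25 = 0.00425 m
B total: 0.027938 m
Difference: 0.222934 − 0.027938 = 0.194996 m

19 cm larger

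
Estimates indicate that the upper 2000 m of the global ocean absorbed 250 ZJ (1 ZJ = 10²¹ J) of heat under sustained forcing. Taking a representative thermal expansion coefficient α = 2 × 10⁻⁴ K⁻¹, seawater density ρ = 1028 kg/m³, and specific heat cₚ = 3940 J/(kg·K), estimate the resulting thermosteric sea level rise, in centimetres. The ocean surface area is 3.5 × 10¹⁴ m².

Per unit area: Q = 250×10²¹ / (3.5×10¹⁴) ≈ 7.143×10⁸ J/m²
Δh = αQ/(ρcₚ) = 2×10⁻⁴ × 7.143×10⁸ / (1028 × 3940) ≈ 0.035271 m

Δh = 3.53 cm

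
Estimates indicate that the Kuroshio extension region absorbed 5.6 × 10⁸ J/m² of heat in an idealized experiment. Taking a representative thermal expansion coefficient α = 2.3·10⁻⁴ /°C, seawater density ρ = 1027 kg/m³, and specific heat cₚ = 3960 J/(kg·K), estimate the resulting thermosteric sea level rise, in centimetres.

Δh = αQ/(ρcₚ) = 2.3×10⁻⁴ × 5.6×10⁸ / (1027 × 3960) ≈ 0.03167 m

3.17 cm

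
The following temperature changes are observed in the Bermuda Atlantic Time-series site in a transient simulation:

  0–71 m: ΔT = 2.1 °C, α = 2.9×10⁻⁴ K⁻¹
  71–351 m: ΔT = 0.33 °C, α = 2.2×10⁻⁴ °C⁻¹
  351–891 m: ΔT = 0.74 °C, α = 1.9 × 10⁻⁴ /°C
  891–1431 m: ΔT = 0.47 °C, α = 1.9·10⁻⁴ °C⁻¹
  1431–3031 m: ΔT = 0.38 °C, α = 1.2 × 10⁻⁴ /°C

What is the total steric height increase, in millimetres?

261 mm of thermosteric rise

71 × 2.1 × 2.9×10⁻⁴ = 0.043239 m
Layer 2: 2.2×10⁻⁴ × 280 × 0.33 = 0.020328 m
540 × 0.74 × 1.9×10⁻⁴ = 0.075924 m
0.47 × 540 × 1.9×10⁻⁴ = 0.048222 m
1431–3031 m: 1600 × 0.38 × 1.2×10⁻⁴ = 0.07296 m
Δh = 0.043239 + 0.020328 + 0.075924 + 0.048222 + 0.07296 = 0.260673 m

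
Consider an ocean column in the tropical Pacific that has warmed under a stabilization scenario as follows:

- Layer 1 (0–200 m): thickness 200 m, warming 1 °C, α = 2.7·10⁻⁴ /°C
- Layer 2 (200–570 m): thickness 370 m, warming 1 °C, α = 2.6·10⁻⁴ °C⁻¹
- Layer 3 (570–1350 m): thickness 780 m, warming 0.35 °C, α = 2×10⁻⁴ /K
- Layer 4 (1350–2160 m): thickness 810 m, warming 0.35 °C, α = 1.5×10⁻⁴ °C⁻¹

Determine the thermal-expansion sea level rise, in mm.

247 mm of thermosteric rise

Layer 1: 2.7×10⁻⁴ × 1 × 200 = 0.05400 m
Layer 2: 2.6×10⁻⁴ × 370 × 1 = 0.09620 m
570–1350 m: 780 × 2×10⁻⁴ × 0.35 = 0.05460 m
1350–2160 m: 810 × 1.5×10⁻⁴ × 0.35 = 0.042525 m
Δh = 0.05400 + 0.09620 + 0.05460 + 0.042525 = 0.247325 m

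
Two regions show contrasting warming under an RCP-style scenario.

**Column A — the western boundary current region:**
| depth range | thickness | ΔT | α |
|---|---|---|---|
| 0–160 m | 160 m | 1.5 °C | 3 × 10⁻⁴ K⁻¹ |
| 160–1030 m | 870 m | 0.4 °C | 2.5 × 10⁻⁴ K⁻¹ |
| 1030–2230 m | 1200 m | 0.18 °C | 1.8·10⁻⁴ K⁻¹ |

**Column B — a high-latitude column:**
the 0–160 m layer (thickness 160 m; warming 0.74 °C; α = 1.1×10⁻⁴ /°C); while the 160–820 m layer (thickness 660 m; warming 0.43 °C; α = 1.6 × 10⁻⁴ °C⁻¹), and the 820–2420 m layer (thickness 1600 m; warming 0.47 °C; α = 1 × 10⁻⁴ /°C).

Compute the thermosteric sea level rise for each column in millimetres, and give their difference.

Δh_A ≈ 198 mm, Δh_B ≈ 134 mm; difference ≈ 64.2 mm

A 0–160 m: 160 × 3×10⁻⁴ × 1.5 = 0.07200 m
A 0.4 × 2.5×10⁻⁴ × 870 = 0.08700 m
A 1.8×10⁻⁴ × 1200 × 0.18 = 0.03888 m
A total: 0.19788 m
B Layer 1: 1.1×10⁻⁴ × 0.74 × 160 = 0.013024 m
B 160–820 m: 0.43 × 660 × 1.6×10⁻⁴ = 0.045408 m
B Layer 3: 1×10⁻⁴ × 0.47 × 1600 = 0.07520 m
B total: 0.133632 m
Difference: 0.19788 − 0.133632 = 0.064248 m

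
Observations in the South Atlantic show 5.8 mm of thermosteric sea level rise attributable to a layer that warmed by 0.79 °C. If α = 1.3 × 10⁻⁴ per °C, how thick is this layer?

H = Δh/(αΔT) = 0.0058 / (1.3×10⁻⁴ × 0.79) ≈ 56.48 m

about 56 m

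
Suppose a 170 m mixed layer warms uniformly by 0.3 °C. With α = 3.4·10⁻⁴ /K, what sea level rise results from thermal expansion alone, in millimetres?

17.3 mm

Δh = αΔT·H = 3.4×10⁻⁴ × 0.3 × 170 = 0.01734 m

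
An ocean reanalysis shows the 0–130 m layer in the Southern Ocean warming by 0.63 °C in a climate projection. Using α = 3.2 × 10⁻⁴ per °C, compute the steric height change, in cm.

Δh = αΔT·H = 3.2×10⁻⁴ × 0.63 × 130 = 0.026208 m

about 2.62 cm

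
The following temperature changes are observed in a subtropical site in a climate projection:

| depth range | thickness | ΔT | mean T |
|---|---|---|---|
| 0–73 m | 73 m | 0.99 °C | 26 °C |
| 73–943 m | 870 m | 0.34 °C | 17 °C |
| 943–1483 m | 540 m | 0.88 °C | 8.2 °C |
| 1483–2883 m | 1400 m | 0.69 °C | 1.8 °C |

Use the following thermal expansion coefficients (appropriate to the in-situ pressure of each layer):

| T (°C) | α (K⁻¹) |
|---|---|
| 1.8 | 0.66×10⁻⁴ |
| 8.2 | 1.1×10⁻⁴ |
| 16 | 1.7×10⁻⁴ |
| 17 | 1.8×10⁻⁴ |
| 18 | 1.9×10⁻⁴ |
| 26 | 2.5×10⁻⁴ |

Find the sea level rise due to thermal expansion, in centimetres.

about 18.7 cm

Layer 1 at 26 °C → α = 2.5×10⁻⁴ K⁻¹
Layer 2 at 17 °C → α = 1.8×10⁻⁴ K⁻¹
Layer 3 at 8.2 °C → α = 1.1×10⁻⁴ K⁻¹
Layer 4 at 1.8 °C → α = 0.66×10⁻⁴ K⁻¹
0–73 m: 0.99 × 2.5×10⁻⁴ × 73 = 0.0180675 m
870 × 1.8×10⁻⁴ × 0.34 = 0.053244 m
943–1483 m: 0.88 × 1.1×10⁻⁴ × 540 = 0.052272 m
0.66×10⁻⁴ × 0.69 × 1400 = 0.063756 m
Δh = 0.0180675 + 0.053244 + 0.052272 + 0.063756 = 0.1873395 m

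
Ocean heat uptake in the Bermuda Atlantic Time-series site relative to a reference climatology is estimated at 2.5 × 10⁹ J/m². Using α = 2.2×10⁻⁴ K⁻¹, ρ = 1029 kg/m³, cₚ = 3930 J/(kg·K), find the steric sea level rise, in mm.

Δh = αQ/(ρcₚ) = 2.2×10⁻⁴ × 2.5×10⁹ / (1029 × 3930) ≈ 0.13600 m

about 136 mm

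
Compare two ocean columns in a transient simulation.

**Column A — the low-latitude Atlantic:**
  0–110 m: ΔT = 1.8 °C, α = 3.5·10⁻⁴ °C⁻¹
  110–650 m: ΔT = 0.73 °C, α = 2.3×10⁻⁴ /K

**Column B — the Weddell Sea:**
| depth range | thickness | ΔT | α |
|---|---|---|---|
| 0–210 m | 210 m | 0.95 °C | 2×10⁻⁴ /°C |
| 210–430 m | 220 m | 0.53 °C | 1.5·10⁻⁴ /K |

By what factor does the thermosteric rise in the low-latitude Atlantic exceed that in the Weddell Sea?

A 0–110 m: 3.5×10⁻⁴ × 110 × 1.8 = 0.06930 m
A 110–650 m: 540 × 0.73 × 2.3×10⁻⁴ = 0.090666 m
A total: 0.159966 m
B Layer 1: 210 × 0.95 × 2×10⁻⁴ = 0.03990 m
B 220 × 1.5×10⁻⁴ × 0.53 = 0.01749 m
B total: 0.05739 m
Ratio: 0.159966 / 0.05739 ≈ 2.787

2.8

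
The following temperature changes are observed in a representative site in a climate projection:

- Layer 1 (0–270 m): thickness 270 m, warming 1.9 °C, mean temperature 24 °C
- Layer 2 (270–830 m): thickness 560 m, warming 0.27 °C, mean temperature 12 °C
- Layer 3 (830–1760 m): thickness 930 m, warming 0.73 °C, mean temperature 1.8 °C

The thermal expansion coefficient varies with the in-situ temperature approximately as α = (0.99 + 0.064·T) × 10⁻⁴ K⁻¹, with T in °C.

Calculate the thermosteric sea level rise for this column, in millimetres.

Layer 1: α = (0.99 + 0.064×24)×10⁻⁴ = 2.526×10⁻⁴ K⁻¹
Layer 2: α = (0.99 + 0.064×12)×10⁻⁴ = 1.758×10⁻⁴ K⁻¹
Layer 3: α = (0.99 + 0.064×1.8)×10⁻⁴ = 1.1052×10⁻⁴ K⁻¹
270 × 2.526×10⁻⁴ × 1.9 = 0.1295838 m
270–830 m: 560 × 0.27 × 1.758×10⁻⁴ = 0.02658096 m
0.73 × 1.1052×10⁻⁴ × 930 = 0.075032028 m
Δh = 0.1295838 + 0.02658096 + 0.075032028 = 0.231196788 m

231 mm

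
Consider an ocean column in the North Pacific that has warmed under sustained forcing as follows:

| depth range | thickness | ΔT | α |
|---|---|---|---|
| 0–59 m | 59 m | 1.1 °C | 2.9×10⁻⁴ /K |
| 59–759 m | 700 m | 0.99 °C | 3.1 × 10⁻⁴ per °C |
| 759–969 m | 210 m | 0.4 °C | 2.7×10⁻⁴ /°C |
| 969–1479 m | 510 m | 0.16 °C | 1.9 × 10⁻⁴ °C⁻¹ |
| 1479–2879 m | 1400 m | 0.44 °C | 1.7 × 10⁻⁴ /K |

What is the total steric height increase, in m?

Layer 1: 59 × 1.1 × 2.9×10⁻⁴ = 0.018821 m
700 × 3.1×10⁻⁴ × 0.99 = 0.21483 m
Layer 3: 210 × 0.4 × 2.7×10⁻⁴ = 0.02268 m
969–1479 m: 510 × 0.16 × 1.9×10⁻⁴ = 0.015504 m
Layer 5: 1.7×10⁻⁴ × 1400 × 0.44 = 0.10472 m
Δh = 0.018821 + 0.21483 + 0.02268 + 0.015504 + 0.10472 = 0.376555 m

Δh ≈ 0.377 m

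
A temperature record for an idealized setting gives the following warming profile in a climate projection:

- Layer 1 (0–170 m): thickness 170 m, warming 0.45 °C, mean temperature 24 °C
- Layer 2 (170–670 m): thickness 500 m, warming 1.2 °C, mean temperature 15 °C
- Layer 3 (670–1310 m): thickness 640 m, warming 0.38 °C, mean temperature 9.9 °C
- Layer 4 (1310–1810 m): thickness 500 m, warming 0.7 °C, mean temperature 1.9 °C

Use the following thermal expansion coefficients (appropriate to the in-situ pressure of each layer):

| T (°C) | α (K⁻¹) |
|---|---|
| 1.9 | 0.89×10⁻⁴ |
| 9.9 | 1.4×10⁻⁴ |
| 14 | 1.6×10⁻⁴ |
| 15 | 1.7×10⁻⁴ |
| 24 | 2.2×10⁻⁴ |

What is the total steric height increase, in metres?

Layer 1 at 24 °C → α = 2.2×10⁻⁴ K⁻¹
Layer 2 at 15 °C → α = 1.7×10⁻⁴ K⁻¹
Layer 3 at 9.9 °C → α = 1.4×10⁻⁴ K⁻¹
Layer 4 at 1.9 °C → α = 0.89×10⁻⁴ K⁻¹
0–170 m: 170 × 0.45 × 2.2×10⁻⁴ = 0.01683 m
170–670 m: 500 × 1.7×10⁻⁴ × 1.2 = 0.10200 m
Layer 3: 640 × 0.38 × 1.4×10⁻⁴ = 0.034048 m
0.89×10⁻⁴ × 0.7 × 500 = 0.03115 m
Δh = 0.01683 + 0.10200 + 0.034048 + 0.03115 = 0.184028 m

about 0.184 m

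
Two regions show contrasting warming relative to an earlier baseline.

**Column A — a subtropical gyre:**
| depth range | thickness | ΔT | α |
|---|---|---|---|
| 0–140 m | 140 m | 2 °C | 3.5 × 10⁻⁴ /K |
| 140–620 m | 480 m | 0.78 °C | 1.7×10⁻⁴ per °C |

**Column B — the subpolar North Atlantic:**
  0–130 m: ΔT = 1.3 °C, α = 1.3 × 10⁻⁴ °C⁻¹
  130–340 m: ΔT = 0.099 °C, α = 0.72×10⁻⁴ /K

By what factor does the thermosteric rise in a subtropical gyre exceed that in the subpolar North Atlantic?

A Layer 1: 3.5×10⁻⁴ × 2 × 140 = 0.09800 m
A 1.7×10⁻⁴ × 480 × 0.78 = 0.063648 m
A total: 0.161648 m
B 1.3×10⁻⁴ × 1.3 × 130 = 0.02197 m
B 0.099 × 0.72×10⁻⁴ × 210 = 0.00149688 m
B total: 0.02346688 m
Ratio: 0.161648 / 0.02346688 ≈ 6.888

≈ 6.89×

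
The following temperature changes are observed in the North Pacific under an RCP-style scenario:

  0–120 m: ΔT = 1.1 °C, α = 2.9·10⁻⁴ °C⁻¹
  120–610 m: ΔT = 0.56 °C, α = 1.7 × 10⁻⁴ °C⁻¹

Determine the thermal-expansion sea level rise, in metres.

0–120 m: 1.1 × 120 × 2.9×10⁻⁴ = 0.03828 m
0.56 × 490 × 1.7×10⁻⁴ = 0.046648 m
Δh = 0.03828 + 0.046648 = 0.084928 m ≈ 0.0849 m

Δh ≈ 0.0849 m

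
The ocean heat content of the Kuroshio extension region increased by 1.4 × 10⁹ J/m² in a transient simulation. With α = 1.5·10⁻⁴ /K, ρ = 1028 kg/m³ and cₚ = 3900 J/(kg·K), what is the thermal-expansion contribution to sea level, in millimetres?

Δh = αQ/(ρcₚ) = 1.5×10⁻⁴ × 1.4×10⁹ / (1028 × 3900) ≈ 0.05238 m

52.4 mm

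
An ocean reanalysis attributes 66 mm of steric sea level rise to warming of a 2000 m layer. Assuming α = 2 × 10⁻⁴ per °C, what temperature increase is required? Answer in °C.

ΔT = Δh/(αH) = 0.066 / (2×10⁻⁴ × 2000) = 0.1650 °C

ΔT ≈ 0.17 °C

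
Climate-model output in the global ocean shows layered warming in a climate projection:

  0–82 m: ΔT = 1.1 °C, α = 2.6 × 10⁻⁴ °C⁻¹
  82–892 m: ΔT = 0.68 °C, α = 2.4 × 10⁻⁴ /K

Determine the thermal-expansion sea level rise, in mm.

Layer 1: 1.1 × 82 × 2.6×10⁻⁴ = 0.023452 m
82–892 m: 2.4×10⁻⁴ × 0.68 × 810 = 0.132192 m
Δh = 0.023452 + 0.132192 = 0.155644 m

156 mm of thermosteric rise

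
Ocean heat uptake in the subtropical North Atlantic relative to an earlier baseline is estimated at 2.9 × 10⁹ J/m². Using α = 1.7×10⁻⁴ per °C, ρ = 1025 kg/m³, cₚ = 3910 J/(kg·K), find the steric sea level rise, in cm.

Δh ≈ 12 cm

Δh = αQ/(ρcₚ) = 1.7×10⁻⁴ × 2.9×10⁹ / (1025 × 3910) ≈ 0.12301 m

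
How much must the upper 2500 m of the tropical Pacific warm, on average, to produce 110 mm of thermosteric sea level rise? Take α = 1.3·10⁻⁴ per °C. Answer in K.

ΔT = Δh/(αH) = 0.11 / (1.3×10⁻⁴ × 2500) ≈ 0.3385 K

0.34 K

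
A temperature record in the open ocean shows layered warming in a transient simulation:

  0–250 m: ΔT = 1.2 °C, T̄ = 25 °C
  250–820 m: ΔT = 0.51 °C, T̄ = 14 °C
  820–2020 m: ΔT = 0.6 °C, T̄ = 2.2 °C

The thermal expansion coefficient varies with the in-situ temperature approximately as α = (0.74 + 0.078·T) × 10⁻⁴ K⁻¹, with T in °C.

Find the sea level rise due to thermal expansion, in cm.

Layer 1: α = (0.74 + 0.078×25)×10⁻⁴ = 2.69×10⁻⁴ K⁻¹
Layer 2: α = (0.74 + 0.078×14)×10⁻⁴ = 1.832×10⁻⁴ K⁻¹
Layer 3: α = (0.74 + 0.078×2.2)×10⁻⁴ = 0.9116×10⁻⁴ K⁻¹
0–250 m: 1.2 × 2.69×10⁻⁴ × 250 = 0.08070 m
570 × 0.51 × 1.832×10⁻⁴ = 0.05325624 m
820–2020 m: 0.6 × 0.9116×10⁻⁴ × 1200 = 0.0656352 m
Δh = 0.08070 + 0.05325624 + 0.0656352 = 0.19959144 m

Δh = 20.0 cm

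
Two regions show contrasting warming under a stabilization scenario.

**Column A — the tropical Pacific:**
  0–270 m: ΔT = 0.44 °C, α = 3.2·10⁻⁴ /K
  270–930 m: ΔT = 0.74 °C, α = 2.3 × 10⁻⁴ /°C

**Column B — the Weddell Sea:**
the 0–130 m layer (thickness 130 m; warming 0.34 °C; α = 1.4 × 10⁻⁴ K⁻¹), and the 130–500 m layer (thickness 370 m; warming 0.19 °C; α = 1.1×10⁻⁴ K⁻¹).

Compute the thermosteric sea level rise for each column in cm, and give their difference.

Δh_A ≈ 15 cm, Δh_B ≈ 1.4 cm; difference ≈ 14 cm

A 0–270 m: 270 × 0.44 × 3.2×10⁻⁴ = 0.038016 m
A 270–930 m: 2.3×10⁻⁴ × 660 × 0.74 = 0.112332 m
A total: 0.150348 m
B 130 × 0.34 × 1.4×10⁻⁴ = 0.006188 m
B Layer 2: 370 × 0.19 × 1.1×10⁻⁴ = 0.007733 m
B total: 0.013921 m
Difference: 0.150348 − 0.013921 = 0.136427 m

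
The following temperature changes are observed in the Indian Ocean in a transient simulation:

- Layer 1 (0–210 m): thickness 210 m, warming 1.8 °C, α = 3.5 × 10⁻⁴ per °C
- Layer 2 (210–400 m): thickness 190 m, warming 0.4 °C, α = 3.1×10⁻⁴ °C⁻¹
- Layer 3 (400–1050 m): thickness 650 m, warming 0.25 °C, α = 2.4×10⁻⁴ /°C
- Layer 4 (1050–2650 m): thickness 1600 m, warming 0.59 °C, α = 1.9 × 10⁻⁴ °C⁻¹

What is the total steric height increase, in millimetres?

370 mm

0–210 m: 3.5×10⁻⁴ × 1.8 × 210 = 0.13230 m
210–400 m: 3.1×10⁻⁴ × 0.4 × 190 = 0.02356 m
2.4×10⁻⁴ × 650 × 0.25 = 0.03900 m
Layer 4: 0.59 × 1.9×10⁻⁴ × 1600 = 0.17936 m
Δh = 0.13230 + 0.02356 + 0.03900 + 0.17936 = 0.37422 m ≈ 370 mm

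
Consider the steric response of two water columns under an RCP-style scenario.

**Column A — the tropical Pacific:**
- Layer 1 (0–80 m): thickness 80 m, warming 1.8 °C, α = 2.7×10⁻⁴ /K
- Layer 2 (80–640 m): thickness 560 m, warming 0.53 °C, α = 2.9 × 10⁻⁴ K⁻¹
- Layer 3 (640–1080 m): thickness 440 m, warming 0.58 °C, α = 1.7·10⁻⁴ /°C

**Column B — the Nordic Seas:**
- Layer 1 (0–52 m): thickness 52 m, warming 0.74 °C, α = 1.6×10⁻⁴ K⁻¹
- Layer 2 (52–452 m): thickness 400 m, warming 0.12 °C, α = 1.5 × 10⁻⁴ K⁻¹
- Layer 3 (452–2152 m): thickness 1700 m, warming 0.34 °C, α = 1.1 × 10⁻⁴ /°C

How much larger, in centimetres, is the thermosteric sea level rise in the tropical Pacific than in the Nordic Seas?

9.14 cm

A 1.8 × 80 × 2.7×10⁻⁴ = 0.03888 m
A 80–640 m: 0.53 × 2.9×10⁻⁴ × 560 = 0.086072 m
A 640–1080 m: 0.58 × 440 × 1.7×10⁻⁴ = 0.043384 m
A total: 0.168336 m
B Layer 1: 1.6×10⁻⁴ × 52 × 0.74 = 0.0061568 m
B 52–452 m: 1.5×10⁻⁴ × 0.12 × 400 = 0.00720 m
B 452–2152 m: 1700 × 0.34 × 1.1×10⁻⁴ = 0.06358 m
B total: 0.0769368 m
Difference: 0.168336 − 0.0769368 = 0.0913992 m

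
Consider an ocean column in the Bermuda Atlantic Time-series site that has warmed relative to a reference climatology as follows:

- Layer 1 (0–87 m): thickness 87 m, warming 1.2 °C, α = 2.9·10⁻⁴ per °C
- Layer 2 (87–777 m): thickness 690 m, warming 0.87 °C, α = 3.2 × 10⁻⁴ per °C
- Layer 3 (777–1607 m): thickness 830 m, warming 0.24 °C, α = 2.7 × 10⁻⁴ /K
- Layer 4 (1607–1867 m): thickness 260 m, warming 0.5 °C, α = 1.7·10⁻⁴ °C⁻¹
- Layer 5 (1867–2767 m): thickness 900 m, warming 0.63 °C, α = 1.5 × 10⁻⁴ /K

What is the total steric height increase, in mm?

0–87 m: 1.2 × 2.9×10⁻⁴ × 87 = 0.030276 m
Layer 2: 3.2×10⁻⁴ × 690 × 0.87 = 0.192096 m
Layer 3: 2.7×10⁻⁴ × 0.24 × 830 = 0.053784 m
1.7×10⁻⁴ × 0.5 × 260 = 0.02210 m
Layer 5: 0.63 × 1.5×10⁻⁴ × 900 = 0.08505 m
Δh = 0.030276 + 0.192096 + 0.053784 + 0.02210 + 0.08505 = 0.383306 m

Δh = 383 mm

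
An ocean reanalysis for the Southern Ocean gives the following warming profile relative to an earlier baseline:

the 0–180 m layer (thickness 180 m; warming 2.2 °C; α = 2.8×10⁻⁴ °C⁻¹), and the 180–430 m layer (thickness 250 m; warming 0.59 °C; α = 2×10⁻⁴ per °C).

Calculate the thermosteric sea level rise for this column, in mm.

0–180 m: 2.8×10⁻⁴ × 180 × 2.2 = 0.11088 m
0.59 × 250 × 2×10⁻⁴ = 0.02950 m
Δh = 0.11088 + 0.02950 = 0.14038 m ≈ 140 mm

about 140 mm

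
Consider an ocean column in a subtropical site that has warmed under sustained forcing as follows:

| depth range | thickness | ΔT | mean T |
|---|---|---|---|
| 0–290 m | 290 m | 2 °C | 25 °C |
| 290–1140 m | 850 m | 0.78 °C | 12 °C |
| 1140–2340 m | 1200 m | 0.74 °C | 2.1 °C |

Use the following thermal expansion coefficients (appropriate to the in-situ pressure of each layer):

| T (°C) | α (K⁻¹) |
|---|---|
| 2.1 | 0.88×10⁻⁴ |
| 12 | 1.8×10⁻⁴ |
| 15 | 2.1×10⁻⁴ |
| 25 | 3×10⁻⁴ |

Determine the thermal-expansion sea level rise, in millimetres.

Layer 1 at 25 °C → α = 3×10⁻⁴ K⁻¹
Layer 2 at 12 °C → α = 1.8×10⁻⁴ K⁻¹
Layer 3 at 2.1 °C → α = 0.88×10⁻⁴ K⁻¹
Layer 1: 3×10⁻⁴ × 290 × 2 = 0.17400 m
1.8×10⁻⁴ × 850 × 0.78 = 0.11934 m
1140–2340 m: 1200 × 0.74 × 0.88×10⁻⁴ = 0.078144 m
Δh = 0.17400 + 0.11934 + 0.078144 = 0.371484 m

371 mm of thermosteric rise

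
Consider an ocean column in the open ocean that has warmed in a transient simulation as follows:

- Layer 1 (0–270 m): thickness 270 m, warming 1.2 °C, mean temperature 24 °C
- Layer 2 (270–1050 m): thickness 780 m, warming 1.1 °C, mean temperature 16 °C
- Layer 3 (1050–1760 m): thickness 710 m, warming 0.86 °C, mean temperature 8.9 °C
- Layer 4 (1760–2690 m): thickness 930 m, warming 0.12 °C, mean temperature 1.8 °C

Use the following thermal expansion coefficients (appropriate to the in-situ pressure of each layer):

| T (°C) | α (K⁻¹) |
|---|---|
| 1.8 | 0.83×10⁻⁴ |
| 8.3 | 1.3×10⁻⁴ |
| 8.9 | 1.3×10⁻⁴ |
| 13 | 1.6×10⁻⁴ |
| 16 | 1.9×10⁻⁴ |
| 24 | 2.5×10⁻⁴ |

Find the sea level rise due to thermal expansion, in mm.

Layer 1 at 24 °C → α = 2.5×10⁻⁴ K⁻¹
Layer 2 at 16 °C → α = 1.9×10⁻⁴ K⁻¹
Layer 3 at 8.9 °C → α = 1.3×10⁻⁴ K⁻¹
Layer 4 at 1.8 °C → α = 0.83×10⁻⁴ K⁻¹
270 × 2.5×10⁻⁴ × 1.2 = 0.08100 m
780 × 1.9×10⁻⁴ × 1.1 = 0.16302 m
Layer 3: 710 × 1.3×10⁻⁴ × 0.86 = 0.079378 m
1760–2690 m: 0.12 × 0.83×10⁻⁴ × 930 = 0.0092628 m
Δh = 0.08100 + 0.16302 + 0.079378 + 0.0092628 = 0.3326608 m

Δh = 333 mm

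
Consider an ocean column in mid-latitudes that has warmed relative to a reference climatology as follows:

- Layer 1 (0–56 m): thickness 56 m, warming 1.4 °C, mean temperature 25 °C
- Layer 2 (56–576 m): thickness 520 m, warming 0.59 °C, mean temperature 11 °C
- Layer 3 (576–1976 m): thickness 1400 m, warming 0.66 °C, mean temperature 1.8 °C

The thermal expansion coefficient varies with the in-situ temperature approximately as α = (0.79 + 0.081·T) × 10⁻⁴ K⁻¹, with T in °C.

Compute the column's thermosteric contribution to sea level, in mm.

Layer 1: α = (0.79 + 0.081×25)×10⁻⁴ = 2.815×10⁻⁴ K⁻¹
Layer 2: α = (0.79 + 0.081×11)×10⁻⁴ = 1.681×10⁻⁴ K⁻¹
Layer 3: α = (0.79 + 0.081×1.8)×10⁻⁴ = 0.9358×10⁻⁴ K⁻¹
0–56 m: 2.815×10⁻⁴ × 1.4 × 56 = 0.0220696 m
56–576 m: 520 × 0.59 × 1.681×10⁻⁴ = 0.05157308 m
1400 × 0.66 × 0.9358×10⁻⁴ = 0.08646792 m
Δh = 0.0220696 + 0.05157308 + 0.08646792 = 0.1601106 m

Δh = 160 mm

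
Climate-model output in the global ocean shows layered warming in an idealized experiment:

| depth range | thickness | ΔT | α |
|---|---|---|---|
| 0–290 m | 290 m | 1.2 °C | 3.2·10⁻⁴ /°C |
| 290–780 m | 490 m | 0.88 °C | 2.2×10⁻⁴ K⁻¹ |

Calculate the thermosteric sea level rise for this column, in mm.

Δh ≈ 206 mm

0–290 m: 290 × 3.2×10⁻⁴ × 1.2 = 0.11136 m
290–780 m: 2.2×10⁻⁴ × 0.88 × 490 = 0.094864 m
Δh = 0.11136 + 0.094864 = 0.206224 m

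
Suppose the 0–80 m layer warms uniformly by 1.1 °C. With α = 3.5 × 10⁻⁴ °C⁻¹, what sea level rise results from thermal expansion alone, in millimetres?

31 mm

Δh = αΔT·H = 3.5×10⁻⁴ × 1.1 × 80 = 0.03080 m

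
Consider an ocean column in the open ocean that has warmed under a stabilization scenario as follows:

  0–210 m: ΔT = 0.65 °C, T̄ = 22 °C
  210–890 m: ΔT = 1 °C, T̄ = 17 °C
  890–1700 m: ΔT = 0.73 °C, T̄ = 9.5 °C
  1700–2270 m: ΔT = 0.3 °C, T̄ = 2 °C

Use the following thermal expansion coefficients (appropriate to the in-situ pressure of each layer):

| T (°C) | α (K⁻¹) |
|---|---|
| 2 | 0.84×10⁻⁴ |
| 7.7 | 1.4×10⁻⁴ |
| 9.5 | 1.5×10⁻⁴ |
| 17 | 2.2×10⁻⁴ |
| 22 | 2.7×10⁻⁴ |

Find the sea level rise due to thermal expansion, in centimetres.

Layer 1 at 22 °C → α = 2.7×10⁻⁴ K⁻¹
Layer 2 at 17 °C → α = 2.2×10⁻⁴ K⁻¹
Layer 3 at 9.5 °C → α = 1.5×10⁻⁴ K⁻¹
Layer 4 at 2 °C → α = 0.84×10⁻⁴ K⁻¹
0–210 m: 0.65 × 210 × 2.7×10⁻⁴ = 0.036855 m
Layer 2: 1 × 2.2×10⁻⁴ × 680 = 0.14960 m
1.5×10⁻⁴ × 0.73 × 810 = 0.088695 m
Layer 4: 0.3 × 0.84×10⁻⁴ × 570 = 0.014364 m
Δh = 0.036855 + 0.14960 + 0.088695 + 0.014364 = 0.289514 m

Δh = 29 cm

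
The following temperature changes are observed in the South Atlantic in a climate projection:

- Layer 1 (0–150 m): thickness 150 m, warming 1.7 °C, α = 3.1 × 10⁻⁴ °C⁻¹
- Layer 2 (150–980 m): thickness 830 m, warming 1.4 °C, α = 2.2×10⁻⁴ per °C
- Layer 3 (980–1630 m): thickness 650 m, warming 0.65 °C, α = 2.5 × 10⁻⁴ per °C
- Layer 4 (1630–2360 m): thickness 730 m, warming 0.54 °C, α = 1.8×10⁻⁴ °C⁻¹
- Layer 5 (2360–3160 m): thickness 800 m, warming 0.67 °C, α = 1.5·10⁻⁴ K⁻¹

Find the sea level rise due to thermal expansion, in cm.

Δh ≈ 59.2 cm

1.7 × 3.1×10⁻⁴ × 150 = 0.07905 m
150–980 m: 1.4 × 830 × 2.2×10⁻⁴ = 0.25564 m
Layer 3: 0.65 × 650 × 2.5×10⁻⁴ = 0.105625 m
1.8×10⁻⁴ × 730 × 0.54 = 0.070956 m
Layer 5: 1.5×10⁻⁴ × 0.67 × 800 = 0.08040 m
Δh = 0.07905 + 0.25564 + 0.105625 + 0.070956 + 0.08040 = 0.591671 m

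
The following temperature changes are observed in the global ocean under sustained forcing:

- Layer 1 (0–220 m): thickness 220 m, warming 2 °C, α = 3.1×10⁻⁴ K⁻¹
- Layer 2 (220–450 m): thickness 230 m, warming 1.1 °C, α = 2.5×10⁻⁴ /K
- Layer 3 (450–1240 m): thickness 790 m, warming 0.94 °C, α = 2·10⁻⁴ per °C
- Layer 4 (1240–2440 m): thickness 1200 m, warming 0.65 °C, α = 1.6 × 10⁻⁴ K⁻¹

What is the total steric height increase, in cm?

220 × 2 × 3.1×10⁻⁴ = 0.13640 m
Layer 2: 1.1 × 230 × 2.5×10⁻⁴ = 0.06325 m
450–1240 m: 0.94 × 790 × 2×10⁻⁴ = 0.14852 m
1240–2440 m: 1.6×10⁻⁴ × 0.65 × 1200 = 0.12480 m
Δh = 0.13640 + 0.06325 + 0.14852 + 0.12480 = 0.47297 m

Δh ≈ 47.3 cm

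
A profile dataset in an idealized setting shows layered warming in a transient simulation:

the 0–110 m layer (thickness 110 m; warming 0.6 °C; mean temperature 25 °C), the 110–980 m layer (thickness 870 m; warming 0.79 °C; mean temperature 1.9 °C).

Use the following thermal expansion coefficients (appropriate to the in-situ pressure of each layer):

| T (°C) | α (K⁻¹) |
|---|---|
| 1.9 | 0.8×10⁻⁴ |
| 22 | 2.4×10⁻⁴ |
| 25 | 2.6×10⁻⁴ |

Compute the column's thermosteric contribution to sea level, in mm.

Layer 1 at 25 °C → α = 2.6×10⁻⁴ K⁻¹
Layer 2 at 1.9 °C → α = 0.8×10⁻⁴ K⁻¹
2.6×10⁻⁴ × 0.6 × 110 = 0.01716 m
870 × 0.79 × 0.8×10⁻⁴ = 0.054984 m
Δh = 0.01716 + 0.054984 = 0.072144 m

about 72.1 mm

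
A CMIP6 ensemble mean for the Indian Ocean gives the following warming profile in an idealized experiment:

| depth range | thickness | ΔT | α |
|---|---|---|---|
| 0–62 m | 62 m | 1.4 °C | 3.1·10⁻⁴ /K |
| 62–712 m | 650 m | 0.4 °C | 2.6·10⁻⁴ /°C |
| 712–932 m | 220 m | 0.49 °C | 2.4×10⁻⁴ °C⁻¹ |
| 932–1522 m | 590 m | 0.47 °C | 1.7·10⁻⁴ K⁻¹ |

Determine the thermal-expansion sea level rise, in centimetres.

0–62 m: 3.1×10⁻⁴ × 62 × 1.4 = 0.026908 m
Layer 2: 650 × 0.4 × 2.6×10⁻⁴ = 0.06760 m
0.49 × 2.4×10⁻⁴ × 220 = 0.025872 m
932–1522 m: 590 × 0.47 × 1.7×10⁻⁴ = 0.047141 m
Δh = 0.026908 + 0.06760 + 0.025872 + 0.047141 = 0.167521 m ≈ 16.8 cm

Δh ≈ 16.8 cm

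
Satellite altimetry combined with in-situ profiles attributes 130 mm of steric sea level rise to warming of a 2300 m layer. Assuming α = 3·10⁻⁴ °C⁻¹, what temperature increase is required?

ΔT = Δh/(αH) = 0.13 / (3×10⁻⁴ × 2300) ≈ 0.1884 °C

0.19 °C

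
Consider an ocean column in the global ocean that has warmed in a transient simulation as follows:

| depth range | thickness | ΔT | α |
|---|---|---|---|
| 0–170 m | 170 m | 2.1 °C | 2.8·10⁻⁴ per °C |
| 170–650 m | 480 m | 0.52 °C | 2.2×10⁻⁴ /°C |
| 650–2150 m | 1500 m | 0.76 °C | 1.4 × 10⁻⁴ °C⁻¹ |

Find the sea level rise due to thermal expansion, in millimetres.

170 × 2.1 × 2.8×10⁻⁴ = 0.09996 m
0.52 × 2.2×10⁻⁴ × 480 = 0.054912 m
Layer 3: 1500 × 0.76 × 1.4×10⁻⁴ = 0.15960 m
Δh = 0.09996 + 0.054912 + 0.15960 = 0.314472 m

about 310 mm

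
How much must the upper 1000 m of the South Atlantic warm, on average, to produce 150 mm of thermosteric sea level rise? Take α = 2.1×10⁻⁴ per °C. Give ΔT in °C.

ΔT = Δh/(αH) = 0.15 / (2.1×10⁻⁴ × 1000) ≈ 0.7143 °C

ΔT ≈ 0.71 °C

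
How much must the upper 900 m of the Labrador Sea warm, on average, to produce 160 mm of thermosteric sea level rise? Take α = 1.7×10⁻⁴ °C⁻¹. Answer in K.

ΔT = Δh/(αH) = 0.16 / (1.7×10⁻⁴ × 900) ≈ 1.046 K

1.05 K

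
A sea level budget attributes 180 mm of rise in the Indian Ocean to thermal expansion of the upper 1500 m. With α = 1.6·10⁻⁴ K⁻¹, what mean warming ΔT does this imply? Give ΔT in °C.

0.750 °C

ΔT = Δh/(αH) = 0.18 / (1.6×10⁻⁴ × 1500) = 0.7500 °C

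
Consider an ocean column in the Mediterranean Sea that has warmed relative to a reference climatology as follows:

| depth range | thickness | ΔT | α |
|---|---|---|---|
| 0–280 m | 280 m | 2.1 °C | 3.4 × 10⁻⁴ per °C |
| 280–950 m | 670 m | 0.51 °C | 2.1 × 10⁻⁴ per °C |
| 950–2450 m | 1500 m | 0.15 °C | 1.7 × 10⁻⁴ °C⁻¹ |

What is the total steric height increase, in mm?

Layer 1: 280 × 2.1 × 3.4×10⁻⁴ = 0.19992 m
0.51 × 2.1×10⁻⁴ × 670 = 0.071757 m
950–2450 m: 0.15 × 1.7×10⁻⁴ × 1500 = 0.03825 m
Δh = 0.19992 + 0.071757 + 0.03825 = 0.309927 m ≈ 310 mm

Δh = 310 mm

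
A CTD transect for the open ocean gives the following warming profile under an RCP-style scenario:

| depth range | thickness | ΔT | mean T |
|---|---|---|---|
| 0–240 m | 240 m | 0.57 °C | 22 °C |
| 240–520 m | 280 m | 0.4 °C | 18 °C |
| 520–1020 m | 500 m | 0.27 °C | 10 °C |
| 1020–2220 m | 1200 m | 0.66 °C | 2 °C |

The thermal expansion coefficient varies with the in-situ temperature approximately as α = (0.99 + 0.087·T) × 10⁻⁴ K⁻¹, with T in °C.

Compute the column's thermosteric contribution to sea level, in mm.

Layer 1: α = (0.99 + 0.087×22)×10⁻⁴ = 2.904×10⁻⁴ K⁻¹
Layer 2: α = (0.99 + 0.087×18)×10⁻⁴ = 2.556×10⁻⁴ K⁻¹
Layer 3: α = (0.99 + 0.087×10)×10⁻⁴ = 1.86×10⁻⁴ K⁻¹
Layer 4: α = (0.99 + 0.087×2)×10⁻⁴ = 1.164×10⁻⁴ K⁻¹
Layer 1: 0.57 × 2.904×10⁻⁴ × 240 = 0.03972672 m
280 × 2.556×10⁻⁴ × 0.4 = 0.0286272 m
0.27 × 500 × 1.86×10⁻⁴ = 0.02511 m
Layer 4: 0.66 × 1200 × 1.164×10⁻⁴ = 0.0921888 m
Δh = 0.03972672 + 0.0286272 + 0.02511 + 0.0921888 = 0.18565272 m ≈ 186 mm

186 mm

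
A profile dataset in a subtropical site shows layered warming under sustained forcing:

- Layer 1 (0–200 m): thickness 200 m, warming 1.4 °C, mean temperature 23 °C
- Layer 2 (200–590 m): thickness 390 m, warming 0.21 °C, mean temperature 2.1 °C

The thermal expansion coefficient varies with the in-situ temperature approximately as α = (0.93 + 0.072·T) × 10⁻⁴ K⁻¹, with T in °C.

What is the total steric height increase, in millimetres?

Layer 1: α = (0.93 + 0.072×23)×10⁻⁴ = 2.586×10⁻⁴ K⁻¹
Layer 2: α = (0.93 + 0.072×2.1)×10⁻⁴ = 1.0812×10⁻⁴ K⁻¹
0–200 m: 2.586×10⁻⁴ × 200 × 1.4 = 0.072408 m
200–590 m: 1.0812×10⁻⁴ × 390 × 0.21 = 0.008855028 m
Δh = 0.072408 + 0.008855028 = 0.081263028 m

Δh ≈ 81 mm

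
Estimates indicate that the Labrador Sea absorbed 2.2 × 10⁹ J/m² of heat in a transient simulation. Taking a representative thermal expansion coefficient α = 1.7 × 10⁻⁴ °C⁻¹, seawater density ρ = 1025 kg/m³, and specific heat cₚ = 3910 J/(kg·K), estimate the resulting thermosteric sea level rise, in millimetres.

about 93.3 mm

Δh = αQ/(ρcₚ) = 1.7×10⁻⁴ × 2.2×10⁹ / (1025 × 3910) ≈ 0.093319 m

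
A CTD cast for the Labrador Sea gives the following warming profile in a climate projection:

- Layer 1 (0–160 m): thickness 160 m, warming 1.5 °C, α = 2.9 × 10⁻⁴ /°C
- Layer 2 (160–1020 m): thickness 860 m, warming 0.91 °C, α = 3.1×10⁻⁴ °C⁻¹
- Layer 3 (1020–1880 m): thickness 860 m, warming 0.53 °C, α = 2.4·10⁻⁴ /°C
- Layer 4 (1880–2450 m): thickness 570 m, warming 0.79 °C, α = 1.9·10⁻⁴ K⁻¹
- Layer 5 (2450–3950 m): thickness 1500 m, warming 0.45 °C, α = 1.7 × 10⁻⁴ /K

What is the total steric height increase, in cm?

Δh ≈ 62 cm

1.5 × 160 × 2.9×10⁻⁴ = 0.06960 m
160–1020 m: 3.1×10⁻⁴ × 0.91 × 860 = 0.242606 m
1020–1880 m: 0.53 × 860 × 2.4×10⁻⁴ = 0.109392 m
1880–2450 m: 1.9×10⁻⁴ × 0.79 × 570 = 0.085557 m
1.7×10⁻⁴ × 0.45 × 1500 = 0.11475 m
Δh = 0.06960 + 0.242606 + 0.109392 + 0.085557 + 0.11475 = 0.621905 m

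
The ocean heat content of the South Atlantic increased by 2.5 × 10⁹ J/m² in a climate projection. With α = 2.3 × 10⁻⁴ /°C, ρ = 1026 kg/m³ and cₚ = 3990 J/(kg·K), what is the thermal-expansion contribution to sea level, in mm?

Δh = αQ/(ρcₚ) = 2.3×10⁻⁴ × 2.5×10⁹ / (1026 × 3990) ≈ 0.14046 m

Δh ≈ 140 mm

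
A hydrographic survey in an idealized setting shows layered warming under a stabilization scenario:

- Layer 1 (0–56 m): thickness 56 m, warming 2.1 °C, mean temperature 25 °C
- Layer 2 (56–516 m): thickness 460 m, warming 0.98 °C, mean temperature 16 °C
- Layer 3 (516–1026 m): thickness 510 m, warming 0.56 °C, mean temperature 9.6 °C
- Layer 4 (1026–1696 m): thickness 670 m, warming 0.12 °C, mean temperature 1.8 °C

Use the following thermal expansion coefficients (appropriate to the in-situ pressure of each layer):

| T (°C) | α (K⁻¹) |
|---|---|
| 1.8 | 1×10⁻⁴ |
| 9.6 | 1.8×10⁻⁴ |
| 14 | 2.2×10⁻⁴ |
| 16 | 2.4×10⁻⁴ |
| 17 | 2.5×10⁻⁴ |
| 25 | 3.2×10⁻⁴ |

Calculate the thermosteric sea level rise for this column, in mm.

about 205 mm

Layer 1 at 25 °C → α = 3.2×10⁻⁴ K⁻¹
Layer 2 at 16 °C → α = 2.4×10⁻⁴ K⁻¹
Layer 3 at 9.6 °C → α = 1.8×10⁻⁴ K⁻¹
Layer 4 at 1.8 °C → α = 1×10⁻⁴ K⁻¹
Layer 1: 3.2×10⁻⁴ × 2.1 × 56 = 0.037632 m
Layer 2: 460 × 0.98 × 2.4×10⁻⁴ = 0.108192 m
0.56 × 1.8×10⁻⁴ × 510 = 0.051408 m
1026–1696 m: 670 × 0.12 × 1×10⁻⁴ = 0.00804 m
Δh = 0.037632 + 0.108192 + 0.051408 + 0.00804 = 0.205272 m ≈ 205 mm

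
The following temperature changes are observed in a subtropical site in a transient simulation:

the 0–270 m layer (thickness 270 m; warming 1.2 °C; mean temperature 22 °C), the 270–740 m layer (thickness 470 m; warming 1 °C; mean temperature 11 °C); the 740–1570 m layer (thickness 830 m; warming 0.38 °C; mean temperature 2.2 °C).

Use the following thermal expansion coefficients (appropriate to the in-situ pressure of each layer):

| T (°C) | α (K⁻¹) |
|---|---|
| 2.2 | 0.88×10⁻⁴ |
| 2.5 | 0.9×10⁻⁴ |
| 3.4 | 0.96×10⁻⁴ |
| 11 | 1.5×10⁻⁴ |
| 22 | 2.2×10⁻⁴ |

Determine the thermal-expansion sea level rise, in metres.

Layer 1 at 22 °C → α = 2.2×10⁻⁴ K⁻¹
Layer 2 at 11 °C → α = 1.5×10⁻⁴ K⁻¹
Layer 3 at 2.2 °C → α = 0.88×10⁻⁴ K⁻¹
Layer 1: 2.2×10⁻⁴ × 270 × 1.2 = 0.07128 m
Layer 2: 1.5×10⁻⁴ × 1 × 470 = 0.07050 m
0.88×10⁻⁴ × 0.38 × 830 = 0.0277552 m
Δh = 0.07128 + 0.07050 + 0.0277552 = 0.1695352 m

0.170 m of thermosteric rise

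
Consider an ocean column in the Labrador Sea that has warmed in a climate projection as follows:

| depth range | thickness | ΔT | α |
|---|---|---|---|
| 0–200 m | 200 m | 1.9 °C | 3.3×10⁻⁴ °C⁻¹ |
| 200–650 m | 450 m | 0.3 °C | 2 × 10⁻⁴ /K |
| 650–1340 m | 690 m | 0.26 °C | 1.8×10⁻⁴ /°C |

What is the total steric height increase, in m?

0.18 m of thermosteric rise

0–200 m: 1.9 × 3.3×10⁻⁴ × 200 = 0.12540 m
200–650 m: 0.3 × 2×10⁻⁴ × 450 = 0.02700 m
650–1340 m: 0.26 × 690 × 1.8×10⁻⁴ = 0.032292 m
Δh = 0.12540 + 0.02700 + 0.032292 = 0.184692 m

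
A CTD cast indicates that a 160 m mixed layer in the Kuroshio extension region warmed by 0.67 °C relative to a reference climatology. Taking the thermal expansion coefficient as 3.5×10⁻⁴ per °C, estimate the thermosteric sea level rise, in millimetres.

Δh = αΔT·H = 3.5×10⁻⁴ × 0.67 × 160 = 0.03752 m

Δh = 37.5 mm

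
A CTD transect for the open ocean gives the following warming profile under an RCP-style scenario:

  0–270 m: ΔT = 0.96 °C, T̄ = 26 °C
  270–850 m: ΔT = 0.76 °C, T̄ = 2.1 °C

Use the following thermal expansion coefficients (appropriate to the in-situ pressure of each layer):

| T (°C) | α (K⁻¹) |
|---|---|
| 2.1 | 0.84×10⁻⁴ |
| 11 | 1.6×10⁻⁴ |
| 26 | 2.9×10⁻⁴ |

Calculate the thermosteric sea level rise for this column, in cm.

Δh ≈ 11 cm

Layer 1 at 26 °C → α = 2.9×10⁻⁴ K⁻¹
Layer 2 at 2.1 °C → α = 0.84×10⁻⁴ K⁻¹
2.9×10⁻⁴ × 270 × 0.96 = 0.075168 m
270–850 m: 580 × 0.76 × 0.84×10⁻⁴ = 0.0370272 m
Δh = 0.075168 + 0.0370272 = 0.1121952 m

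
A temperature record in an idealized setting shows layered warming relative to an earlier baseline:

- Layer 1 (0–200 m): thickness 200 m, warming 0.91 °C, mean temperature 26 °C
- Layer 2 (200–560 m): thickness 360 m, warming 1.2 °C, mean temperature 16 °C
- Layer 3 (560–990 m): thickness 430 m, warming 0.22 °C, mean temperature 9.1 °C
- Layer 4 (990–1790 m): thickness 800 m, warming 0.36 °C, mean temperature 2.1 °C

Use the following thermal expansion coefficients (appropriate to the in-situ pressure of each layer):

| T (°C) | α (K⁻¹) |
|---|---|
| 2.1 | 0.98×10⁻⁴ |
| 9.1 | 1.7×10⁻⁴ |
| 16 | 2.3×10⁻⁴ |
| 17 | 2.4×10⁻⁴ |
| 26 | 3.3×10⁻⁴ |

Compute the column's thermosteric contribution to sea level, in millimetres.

Layer 1 at 26 °C → α = 3.3×10⁻⁴ K⁻¹
Layer 2 at 16 °C → α = 2.3×10⁻⁴ K⁻¹
Layer 3 at 9.1 °C → α = 1.7×10⁻⁴ K⁻¹
Layer 4 at 2.1 °C → α = 0.98×10⁻⁴ K⁻¹
0–200 m: 0.91 × 200 × 3.3×10⁻⁴ = 0.06006 m
2.3×10⁻⁴ × 1.2 × 360 = 0.09936 m
560–990 m: 1.7×10⁻⁴ × 430 × 0.22 = 0.016082 m
0.98×10⁻⁴ × 800 × 0.36 = 0.028224 m
Δh = 0.06006 + 0.09936 + 0.016082 + 0.028224 = 0.203726 m

about 204 mm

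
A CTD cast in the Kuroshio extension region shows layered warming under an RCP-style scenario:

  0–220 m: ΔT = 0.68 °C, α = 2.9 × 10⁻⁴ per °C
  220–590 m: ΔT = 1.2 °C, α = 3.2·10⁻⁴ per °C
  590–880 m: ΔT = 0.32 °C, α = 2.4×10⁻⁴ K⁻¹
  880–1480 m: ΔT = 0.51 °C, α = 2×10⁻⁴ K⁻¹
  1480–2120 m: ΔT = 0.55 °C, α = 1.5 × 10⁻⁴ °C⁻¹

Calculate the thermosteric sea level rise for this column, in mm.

about 322 mm

Layer 1: 0.68 × 220 × 2.9×10⁻⁴ = 0.043384 m
3.2×10⁻⁴ × 1.2 × 370 = 0.14208 m
590–880 m: 0.32 × 290 × 2.4×10⁻⁴ = 0.022272 m
880–1480 m: 0.51 × 600 × 2×10⁻⁴ = 0.06120 m
1480–2120 m: 640 × 0.55 × 1.5×10⁻⁴ = 0.05280 m
Δh = 0.043384 + 0.14208 + 0.022272 + 0.06120 + 0.05280 = 0.321736 m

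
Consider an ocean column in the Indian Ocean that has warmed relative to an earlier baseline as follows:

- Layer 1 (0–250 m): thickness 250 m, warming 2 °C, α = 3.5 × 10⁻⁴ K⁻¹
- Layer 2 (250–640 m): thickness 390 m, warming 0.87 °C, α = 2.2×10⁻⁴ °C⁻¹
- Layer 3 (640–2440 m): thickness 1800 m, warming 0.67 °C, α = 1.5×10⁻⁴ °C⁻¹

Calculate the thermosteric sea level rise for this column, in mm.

431 mm of thermosteric rise

3.5×10⁻⁴ × 250 × 2 = 0.17500 m
Layer 2: 2.2×10⁻⁴ × 390 × 0.87 = 0.074646 m
Layer 3: 1.5×10⁻⁴ × 1800 × 0.67 = 0.18090 m
Δh = 0.17500 + 0.074646 + 0.18090 = 0.430546 m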